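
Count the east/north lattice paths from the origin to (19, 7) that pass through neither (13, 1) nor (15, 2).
Number of paths = 633020

Inclusion–exclusion. Total paths: C(26, 19) = 657800. Through P₁: C(14, 13)·C(12, 6) = 12936. Through P₂: C(17, 15)·C(9, 4) = 17136. Since P₁ is strictly southwest of P₂, a monotone path through both must visit P₁ then P₂; paths through both = C(14, 13)·C(3, 2)·C(9, 4) = 5292. Avoid both = 657800 − 12936 − 17136 + 5292 = 633020.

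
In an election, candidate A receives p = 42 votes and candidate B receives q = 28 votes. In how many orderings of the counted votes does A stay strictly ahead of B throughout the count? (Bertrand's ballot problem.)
Strict-lead orderings = 5592628786362932776

Total orderings of the 70 votes with 42 for A: C(70, 42) = 27963143931814663880. By the Bertrand ballot formula (Cycle Lemma / reflection principle), the number of orderings in which A is strictly ahead of B throughout is (p − q)/(p + q) · C(p + q, p) = (42 − 28)/(42 + 28) · 27963143931814663880 = 5592628786362932776.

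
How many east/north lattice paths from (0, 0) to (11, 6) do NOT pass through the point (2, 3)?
Number of paths = 10176

Total paths from (0, 0) to (11, 6): C(17, 11) = 12376. Paths through (2, 3): (paths (0, 0) → (2, 3)) × (paths (2, 3) → (11, 6)) = C(5, 2) · C(12, 9) = 10 · 220 = 2200. Avoidance count = 12376 − 2200 = 10176.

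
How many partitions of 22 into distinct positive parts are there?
q(22) = 89

A partition into distinct parts is a strictly decreasing sequence summing to n. The recurrence d(n, m) = d(n, m−1) + d(n−m, m−1) (use part m at most once) with q(n) = d(n, n) gives q(22) = 89. (Euler's theorem: # distinct-part partitions = # odd-part partitions.)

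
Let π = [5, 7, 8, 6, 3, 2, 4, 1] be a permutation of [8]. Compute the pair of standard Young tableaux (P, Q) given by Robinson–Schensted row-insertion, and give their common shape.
P = [1, 4, 8] / [2, 6] / [3] / [5] / [7];  Q = [1, 2, 3] / [4, 7] / [5] / [6] / [8];  common shape = (3, 2, 1, 1, 1)

Row-insert the values π_1, π_2, … into P one at a time, bumping the leftmost entry strictly greater than the inserted value down to the next row. The recording tableau Q records, in position (i, j), the step at which that cell was added to P.
  Insert 5 (step 1): P = [5];  Q = [1]
  Insert 7 (step 2): P = [5, 7];  Q = [1, 2]
  Insert 8 (step 3): P = [5, 7, 8];  Q = [1, 2, 3]
  Insert 6 (step 4): P = [5, 6, 8] / [7];  Q = [1, 2, 3] / [4]
  Insert 3 (step 5): P = [3, 6, 8] / [5] / [7];  Q = [1, 2, 3] / [4] / [5]
  Insert 2 (step 6): P = [2, 6, 8] / [3] / [5] / [7];  Q = [1, 2, 3] / [4] / [5] / [6]
  Insert 4 (step 7): P = [2, 4, 8] / [3, 6] / [5] / [7];  Q = [1, 2, 3] / [4, 7] / [5] / [6]
  Insert 1 (step 8): P = [1, 4, 8] / [2, 6] / [3] / [5] / [7];  Q = [1, 2, 3] / [4, 7] / [5] / [6] / [8]
Final shape: (3, 2, 1, 1, 1).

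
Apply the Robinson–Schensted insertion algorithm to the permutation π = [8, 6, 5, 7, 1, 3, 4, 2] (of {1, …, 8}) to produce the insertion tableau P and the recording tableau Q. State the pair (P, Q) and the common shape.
P = [1, 2, 4] / [3, 7] / [5] / [6] / [8];  Q = [1, 4, 7] / [2, 6] / [3] / [5] / [8];  common shape = (3, 2, 1, 1, 1)

Row-insert the values π_1, π_2, … into P one at a time, bumping the leftmost entry strictly greater than the inserted value down to the next row. The recording tableau Q records, in position (i, j), the step at which that cell was added to P.
  Insert 8 (step 1): P = [8];  Q = [1]
  Insert 6 (step 2): P = [6] / [8];  Q = [1] / [2]
  Insert 5 (step 3): P = [5] / [6] / [8];  Q = [1] / [2] / [3]
  Insert 7 (step 4): P = [5, 7] / [6] / [8];  Q = [1, 4] / [2] / [3]
  Insert 1 (step 5): P = [1, 7] / [5] / [6] / [8];  Q = [1, 4] / [2] / [3] / [5]
  Insert 3 (step 6): P = [1, 3] / [5, 7] / [6] / [8];  Q = [1, 4] / [2, 6] / [3] / [5]
  Insert 4 (step 7): P = [1, 3, 4] / [5, 7] / [6] / [8];  Q = [1, 4, 7] / [2, 6] / [3] / [5]
  Insert 2 (step 8): P = [1, 2, 4] / [3, 7] / [5] / [6] / [8];  Q = [1, 4, 7] / [2, 6] / [3] / [5] / [8]
Final shape: (3, 2, 1, 1, 1).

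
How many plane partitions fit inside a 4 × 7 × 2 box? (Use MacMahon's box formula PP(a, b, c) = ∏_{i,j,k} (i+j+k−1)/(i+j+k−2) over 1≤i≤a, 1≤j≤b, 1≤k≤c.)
PP(4, 7, 2) = 32670

Evaluate the triple product over i = 1..4, j = 1..7, k = 1..2. The factors are (2/1) · (3/2) · (3/2) · (4/3) · (4/3) · (5/4) · (5/4) · (6/5) · … (56 factors total). The numerators and denominators telescope so the product is an integer; carrying out the multiplication exactly gives PP(4, 7, 2) = 32670.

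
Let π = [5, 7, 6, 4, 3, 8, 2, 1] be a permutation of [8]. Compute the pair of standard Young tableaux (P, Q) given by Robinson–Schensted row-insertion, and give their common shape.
P = [1, 6, 8] / [2] / [3] / [4] / [5] / [7];  Q = [1, 2, 6] / [3] / [4] / [5] / [7] / [8];  common shape = (3, 1, 1, 1, 1, 1)

Row-insert the values π_1, π_2, … into P one at a time, bumping the leftmost entry strictly greater than the inserted value down to the next row. The recording tableau Q records, in position (i, j), the step at which that cell was added to P.
  Insert 5 (step 1): P = [5];  Q = [1]
  Insert 7 (step 2): P = [5, 7];  Q = [1, 2]
  Insert 6 (step 3): P = [5, 6] / [7];  Q = [1, 2] / [3]
  Insert 4 (step 4): P = [4, 6] / [5] / [7];  Q = [1, 2] / [3] / [4]
  Insert 3 (step 5): P = [3, 6] / [4] / [5] / [7];  Q = [1, 2] / [3] / [4] / [5]
  Insert 8 (step 6): P = [3, 6, 8] / [4] / [5] / [7];  Q = [1, 2, 6] / [3] / [4] / [5]
  Insert 2 (step 7): P = [2, 6, 8] / [3] / [4] / [5] / [7];  Q = [1, 2, 6] / [3] / [4] / [5] / [7]
  Insert 1 (step 8): P = [1, 6, 8] / [2] / [3] / [4] / [5] / [7];  Q = [1, 2, 6] / [3] / [4] / [5] / [7] / [8]
Final shape: (3, 1, 1, 1, 1, 1).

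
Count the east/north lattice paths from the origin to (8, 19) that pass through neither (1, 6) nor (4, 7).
Number of paths = 1127795

Inclusion–exclusion. Total paths: C(27, 8) = 2220075. Through P₁: C(7, 1)·C(20, 7) = 542640. Through P₂: C(11, 4)·C(16, 4) = 600600. Since P₁ is strictly southwest of P₂, a monotone path through both must visit P₁ then P₂; paths through both = C(7, 1)·C(4, 3)·C(16, 4) = 50960. Avoid both = 2220075 − 542640 − 600600 + 50960 = 1127795.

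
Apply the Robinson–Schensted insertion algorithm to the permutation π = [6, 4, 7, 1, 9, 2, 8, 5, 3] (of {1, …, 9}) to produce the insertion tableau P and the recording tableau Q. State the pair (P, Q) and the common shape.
P = [1, 2, 3] / [4, 5, 8] / [6, 7] / [9];  Q = [1, 3, 5] / [2, 6, 7] / [4, 8] / [9];  common shape = (3, 3, 2, 1)

Row-insert the values π_1, π_2, … into P one at a time, bumping the leftmost entry strictly greater than the inserted value down to the next row. The recording tableau Q records, in position (i, j), the step at which that cell was added to P.
  Insert 6 (step 1): P = [6];  Q = [1]
  Insert 4 (step 2): P = [4] / [6];  Q = [1] / [2]
  Insert 7 (step 3): P = [4, 7] / [6];  Q = [1, 3] / [2]
  Insert 1 (step 4): P = [1, 7] / [4] / [6];  Q = [1, 3] / [2] / [4]
  Insert 9 (step 5): P = [1, 7, 9] / [4] / [6];  Q = [1, 3, 5] / [2] / [4]
  Insert 2 (step 6): P = [1, 2, 9] / [4, 7] / [6];  Q = [1, 3, 5] / [2, 6] / [4]
  Insert 8 (step 7): P = [1, 2, 8] / [4, 7, 9] / [6];  Q = [1, 3, 5] / [2, 6, 7] / [4]
  Insert 5 (step 8): P = [1, 2, 5] / [4, 7, 8] / [6, 9];  Q = [1, 3, 5] / [2, 6, 7] / [4, 8]
  Insert 3 (step 9): P = [1, 2, 3] / [4, 5, 8] / [6, 7] / [9];  Q = [1, 3, 5] / [2, 6, 7] / [4, 8] / [9]
Final shape: (3, 3, 2, 1).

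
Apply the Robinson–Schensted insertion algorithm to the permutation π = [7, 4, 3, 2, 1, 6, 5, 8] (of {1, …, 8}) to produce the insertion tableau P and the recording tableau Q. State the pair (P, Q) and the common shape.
P = [1, 5, 8] / [2, 6] / [3] / [4] / [7];  Q = [1, 6, 8] / [2, 7] / [3] / [4] / [5];  common shape = (3, 2, 1, 1, 1)

Row-insert the values π_1, π_2, … into P one at a time, bumping the leftmost entry strictly greater than the inserted value down to the next row. The recording tableau Q records, in position (i, j), the step at which that cell was added to P.
  Insert 7 (step 1): P = [7];  Q = [1]
  Insert 4 (step 2): P = [4] / [7];  Q = [1] / [2]
  Insert 3 (step 3): P = [3] / [4] / [7];  Q = [1] / [2] / [3]
  Insert 2 (step 4): P = [2] / [3] / [4] / [7];  Q = [1] / [2] / [3] / [4]
  Insert 1 (step 5): P = [1] / [2] / [3] / [4] / [7];  Q = [1] / [2] / [3] / [4] / [5]
  Insert 6 (step 6): P = [1, 6] / [2] / [3] / [4] / [7];  Q = [1, 6] / [2] / [3] / [4] / [5]
  Insert 5 (step 7): P = [1, 5] / [2, 6] / [3] / [4] / [7];  Q = [1, 6] / [2, 7] / [3] / [4] / [5]
  Insert 8 (step 8): P = [1, 5, 8] / [2, 6] / [3] / [4] / [7];  Q = [1, 6, 8] / [2, 7] / [3] / [4] / [5]
Final shape: (3, 2, 1, 1, 1).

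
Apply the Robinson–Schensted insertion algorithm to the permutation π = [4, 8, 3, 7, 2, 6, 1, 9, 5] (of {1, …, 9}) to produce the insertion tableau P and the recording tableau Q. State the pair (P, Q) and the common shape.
P = [1, 5, 9] / [2, 6] / [3, 7] / [4, 8];  Q = [1, 2, 8] / [3, 4] / [5, 6] / [7, 9];  common shape = (3, 2, 2, 2)

Row-insert the values π_1, π_2, … into P one at a time, bumping the leftmost entry strictly greater than the inserted value down to the next row. The recording tableau Q records, in position (i, j), the step at which that cell was added to P.
  Insert 4 (step 1): P = [4];  Q = [1]
  Insert 8 (step 2): P = [4, 8];  Q = [1, 2]
  Insert 3 (step 3): P = [3, 8] / [4];  Q = [1, 2] / [3]
  Insert 7 (step 4): P = [3, 7] / [4, 8];  Q = [1, 2] / [3, 4]
  Insert 2 (step 5): P = [2, 7] / [3, 8] / [4];  Q = [1, 2] / [3, 4] / [5]
  Insert 6 (step 6): P = [2, 6] / [3, 7] / [4, 8];  Q = [1, 2] / [3, 4] / [5, 6]
  Insert 1 (step 7): P = [1, 6] / [2, 7] / [3, 8] / [4];  Q = [1, 2] / [3, 4] / [5, 6] / [7]
  Insert 9 (step 8): P = [1, 6, 9] / [2, 7] / [3, 8] / [4];  Q = [1, 2, 8] / [3, 4] / [5, 6] / [7]
  Insert 5 (step 9): P = [1, 5, 9] / [2, 6] / [3, 7] / [4, 8];  Q = [1, 2, 8] / [3, 4] / [5, 6] / [7, 9]
Final shape: (3, 2, 2, 2).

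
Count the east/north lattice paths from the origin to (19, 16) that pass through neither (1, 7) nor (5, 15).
Number of paths = 4022261190

Inclusion–exclusion. Total paths: C(35, 19) = 4059928950. Through P₁: C(8, 1)·C(27, 18) = 37494600. Through P₂: C(20, 5)·C(15, 14) = 232560. Since P₁ is strictly southwest of P₂, a monotone path through both must visit P₁ then P₂; paths through both = C(8, 1)·C(12, 4)·C(15, 14) = 59400. Avoid both = 4059928950 − 37494600 − 232560 + 59400 = 4022261190.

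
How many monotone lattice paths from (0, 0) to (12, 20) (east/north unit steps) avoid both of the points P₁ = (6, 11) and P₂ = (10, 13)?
Number of paths = 129347624

Inclusion–exclusion. Total paths: C(32, 12) = 225792840. Through P₁: C(17, 6)·C(15, 6) = 61941880. Through P₂: C(23, 10)·C(9, 2) = 41186376. Since P₁ is strictly southwest of P₂, a monotone path through both must visit P₁ then P₂; paths through both = C(17, 6)·C(6, 4)·C(9, 2) = 6683040. Avoid both = 225792840 − 61941880 − 41186376 + 6683040 = 129347624.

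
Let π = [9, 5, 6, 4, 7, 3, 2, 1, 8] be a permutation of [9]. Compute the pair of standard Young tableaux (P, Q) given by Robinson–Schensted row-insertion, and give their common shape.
P = [1, 6, 7, 8] / [2] / [3] / [4] / [5] / [9];  Q = [1, 3, 5, 9] / [2] / [4] / [6] / [7] / [8];  common shape = (4, 1, 1, 1, 1, 1)

Row-insert the values π_1, π_2, … into P one at a time, bumping the leftmost entry strictly greater than the inserted value down to the next row. The recording tableau Q records, in position (i, j), the step at which that cell was added to P.
  Insert 9 (step 1): P = [9];  Q = [1]
  Insert 5 (step 2): P = [5] / [9];  Q = [1] / [2]
  Insert 6 (step 3): P = [5, 6] / [9];  Q = [1, 3] / [2]
  Insert 4 (step 4): P = [4, 6] / [5] / [9];  Q = [1, 3] / [2] / [4]
  Insert 7 (step 5): P = [4, 6, 7] / [5] / [9];  Q = [1, 3, 5] / [2] / [4]
  Insert 3 (step 6): P = [3, 6, 7] / [4] / [5] / [9];  Q = [1, 3, 5] / [2] / [4] / [6]
  Insert 2 (step 7): P = [2, 6, 7] / [3] / [4] / [5] / [9];  Q = [1, 3, 5] / [2] / [4] / [6] / [7]
  Insert 1 (step 8): P = [1, 6, 7] / [2] / [3] / [4] / [5] / [9];  Q = [1, 3, 5] / [2] / [4] / [6] / [7] / [8]
  Insert 8 (step 9): P = [1, 6, 7, 8] / [2] / [3] / [4] / [5] / [9];  Q = [1, 3, 5, 9] / [2] / [4] / [6] / [7] / [8]
Final shape: (4, 1, 1, 1, 1, 1).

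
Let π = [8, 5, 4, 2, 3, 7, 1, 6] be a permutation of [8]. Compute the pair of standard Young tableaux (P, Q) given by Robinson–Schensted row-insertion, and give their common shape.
P = [1, 3, 6] / [2, 7] / [4] / [5] / [8];  Q = [1, 5, 6] / [2, 8] / [3] / [4] / [7];  common shape = (3, 2, 1, 1, 1)

Row-insert the values π_1, π_2, … into P one at a time, bumping the leftmost entry strictly greater than the inserted value down to the next row. The recording tableau Q records, in position (i, j), the step at which that cell was added to P.
  Insert 8 (step 1): P = [8];  Q = [1]
  Insert 5 (step 2): P = [5] / [8];  Q = [1] / [2]
  Insert 4 (step 3): P = [4] / [5] / [8];  Q = [1] / [2] / [3]
  Insert 2 (step 4): P = [2] / [4] / [5] / [8];  Q = [1] / [2] / [3] / [4]
  Insert 3 (step 5): P = [2, 3] / [4] / [5] / [8];  Q = [1, 5] / [2] / [3] / [4]
  Insert 7 (step 6): P = [2, 3, 7] / [4] / [5] / [8];  Q = [1, 5, 6] / [2] / [3] / [4]
  Insert 1 (step 7): P = [1, 3, 7] / [2] / [4] / [5] / [8];  Q = [1, 5, 6] / [2] / [3] / [4] / [7]
  Insert 6 (step 8): P = [1, 3, 6] / [2, 7] / [4] / [5] / [8];  Q = [1, 5, 6] / [2, 8] / [3] / [4] / [7]
Final shape: (3, 2, 1, 1, 1).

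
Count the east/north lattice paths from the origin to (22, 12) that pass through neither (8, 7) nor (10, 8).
Number of paths = 429023400

Inclusion–exclusion. Total paths: C(34, 22) = 548354040. Through P₁: C(15, 8)·C(19, 14) = 74826180. Through P₂: C(18, 10)·C(16, 12) = 79639560. Since P₁ is strictly southwest of P₂, a monotone path through both must visit P₁ then P₂; paths through both = C(15, 8)·C(3, 2)·C(16, 12) = 35135100. Avoid both = 548354040 − 74826180 − 79639560 + 35135100 = 429023400.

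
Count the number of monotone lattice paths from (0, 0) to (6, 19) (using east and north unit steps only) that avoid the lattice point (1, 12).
Number of paths = 166804

Total paths from (0, 0) to (6, 19): C(25, 6) = 177100. Paths through (1, 12): (paths (0, 0) → (1, 12)) × (paths (1, 12) → (6, 19)) = C(13, 1) · C(12, 5) = 13 · 792 = 10296. Avoidance count = 177100 − 10296 = 166804.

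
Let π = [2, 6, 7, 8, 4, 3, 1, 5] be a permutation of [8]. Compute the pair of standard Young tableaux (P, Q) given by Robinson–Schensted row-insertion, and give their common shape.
P = [1, 3, 5, 8] / [2, 7] / [4] / [6];  Q = [1, 2, 3, 4] / [5, 8] / [6] / [7];  common shape = (4, 2, 1, 1)

Row-insert the values π_1, π_2, … into P one at a time, bumping the leftmost entry strictly greater than the inserted value down to the next row. The recording tableau Q records, in position (i, j), the step at which that cell was added to P.
  Insert 2 (step 1): P = [2];  Q = [1]
  Insert 6 (step 2): P = [2, 6];  Q = [1, 2]
  Insert 7 (step 3): P = [2, 6, 7];  Q = [1, 2, 3]
  Insert 8 (step 4): P = [2, 6, 7, 8];  Q = [1, 2, 3, 4]
  Insert 4 (step 5): P = [2, 4, 7, 8] / [6];  Q = [1, 2, 3, 4] / [5]
  Insert 3 (step 6): P = [2, 3, 7, 8] / [4] / [6];  Q = [1, 2, 3, 4] / [5] / [6]
  Insert 1 (step 7): P = [1, 3, 7, 8] / [2] / [4] / [6];  Q = [1, 2, 3, 4] / [5] / [6] / [7]
  Insert 5 (step 8): P = [1, 3, 5, 8] / [2, 7] / [4] / [6];  Q = [1, 2, 3, 4] / [5, 8] / [6] / [7]
Final shape: (4, 2, 1, 1).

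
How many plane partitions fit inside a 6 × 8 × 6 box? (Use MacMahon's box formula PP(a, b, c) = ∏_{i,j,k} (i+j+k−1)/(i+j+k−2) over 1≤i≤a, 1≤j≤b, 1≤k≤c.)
PP(6, 8, 6) = 469699956117392

Evaluate the triple product over i = 1..6, j = 1..8, k = 1..6. The factors are (2/1) · (3/2) · (4/3) · (5/4) · (6/5) · (7/6) · (3/2) · (4/3) · … (288 factors total). The numerators and denominators telescope so the product is an integer; carrying out the multiplication exactly gives PP(6, 8, 6) = 469699956117392.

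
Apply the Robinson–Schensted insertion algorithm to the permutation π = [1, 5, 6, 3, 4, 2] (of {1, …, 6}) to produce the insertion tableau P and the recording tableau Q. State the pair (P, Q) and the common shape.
P = [1, 2, 4] / [3, 6] / [5];  Q = [1, 2, 3] / [4, 5] / [6];  common shape = (3, 2, 1)

Row-insert the values π_1, π_2, … into P one at a time, bumping the leftmost entry strictly greater than the inserted value down to the next row. The recording tableau Q records, in position (i, j), the step at which that cell was added to P.
  Insert 1 (step 1): P = [1];  Q = [1]
  Insert 5 (step 2): P = [1, 5];  Q = [1, 2]
  Insert 6 (step 3): P = [1, 5, 6];  Q = [1, 2, 3]
  Insert 3 (step 4): P = [1, 3, 6] / [5];  Q = [1, 2, 3] / [4]
  Insert 4 (step 5): P = [1, 3, 4] / [5, 6];  Q = [1, 2, 3] / [4, 5]
  Insert 2 (step 6): P = [1, 2, 4] / [3, 6] / [5];  Q = [1, 2, 3] / [4, 5] / [6]
Final shape: (3, 2, 1).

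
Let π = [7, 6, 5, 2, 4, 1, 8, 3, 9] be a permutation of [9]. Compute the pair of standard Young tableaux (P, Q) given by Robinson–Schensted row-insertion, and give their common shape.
P = [1, 3, 8, 9] / [2, 4] / [5] / [6] / [7];  Q = [1, 5, 7, 9] / [2, 8] / [3] / [4] / [6];  common shape = (4, 2, 1, 1, 1)

Row-insert the values π_1, π_2, … into P one at a time, bumping the leftmost entry strictly greater than the inserted value down to the next row. The recording tableau Q records, in position (i, j), the step at which that cell was added to P.
  Insert 7 (step 1): P = [7];  Q = [1]
  Insert 6 (step 2): P = [6] / [7];  Q = [1] / [2]
  Insert 5 (step 3): P = [5] / [6] / [7];  Q = [1] / [2] / [3]
  Insert 2 (step 4): P = [2] / [5] / [6] / [7];  Q = [1] / [2] / [3] / [4]
  Insert 4 (step 5): P = [2, 4] / [5] / [6] / [7];  Q = [1, 5] / [2] / [3] / [4]
  Insert 1 (step 6): P = [1, 4] / [2] / [5] / [6] / [7];  Q = [1, 5] / [2] / [3] / [4] / [6]
  Insert 8 (step 7): P = [1, 4, 8] / [2] / [5] / [6] / [7];  Q = [1, 5, 7] / [2] / [3] / [4] / [6]
  Insert 3 (step 8): P = [1, 3, 8] / [2, 4] / [5] / [6] / [7];  Q = [1, 5, 7] / [2, 8] / [3] / [4] / [6]
  Insert 9 (step 9): P = [1, 3, 8, 9] / [2, 4] / [5] / [6] / [7];  Q = [1, 5, 7, 9] / [2, 8] / [3] / [4] / [6]
Final shape: (4, 2, 1, 1, 1).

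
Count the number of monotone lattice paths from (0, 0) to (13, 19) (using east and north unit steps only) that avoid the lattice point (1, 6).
Number of paths = 310971500

Total paths from (0, 0) to (13, 19): C(32, 13) = 347373600. Paths through (1, 6): (paths (0, 0) → (1, 6)) × (paths (1, 6) → (13, 19)) = C(7, 1) · C(25, 12) = 7 · 5200300 = 36402100. Avoidance count = 347373600 − 36402100 = 310971500.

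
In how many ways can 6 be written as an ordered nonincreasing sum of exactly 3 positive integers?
p(6, 3 parts) = 3

Partitions of n into exactly k parts ↔ partitions of n − k into at most k parts (subtract 1 from each part). For n = 6, k = 3, the partitions are: 4+1+1, 3+2+1, 2+2+2. Count = 3.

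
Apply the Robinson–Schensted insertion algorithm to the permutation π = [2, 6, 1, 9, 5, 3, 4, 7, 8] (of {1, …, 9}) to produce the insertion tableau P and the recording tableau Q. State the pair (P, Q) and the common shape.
P = [1, 3, 4, 7, 8] / [2, 5, 9] / [6];  Q = [1, 2, 4, 8, 9] / [3, 5, 7] / [6];  common shape = (5, 3, 1)

Row-insert the values π_1, π_2, … into P one at a time, bumping the leftmost entry strictly greater than the inserted value down to the next row. The recording tableau Q records, in position (i, j), the step at which that cell was added to P.
  Insert 2 (step 1): P = [2];  Q = [1]
  Insert 6 (step 2): P = [2, 6];  Q = [1, 2]
  Insert 1 (step 3): P = [1, 6] / [2];  Q = [1, 2] / [3]
  Insert 9 (step 4): P = [1, 6, 9] / [2];  Q = [1, 2, 4] / [3]
  Insert 5 (step 5): P = [1, 5, 9] / [2, 6];  Q = [1, 2, 4] / [3, 5]
  Insert 3 (step 6): P = [1, 3, 9] / [2, 5] / [6];  Q = [1, 2, 4] / [3, 5] / [6]
  Insert 4 (step 7): P = [1, 3, 4] / [2, 5, 9] / [6];  Q = [1, 2, 4] / [3, 5, 7] / [6]
  Insert 7 (step 8): P = [1, 3, 4, 7] / [2, 5, 9] / [6];  Q = [1, 2, 4, 8] / [3, 5, 7] / [6]
  Insert 8 (step 9): P = [1, 3, 4, 7, 8] / [2, 5, 9] / [6];  Q = [1, 2, 4, 8, 9] / [3, 5, 7] / [6]
Final shape: (5, 3, 1).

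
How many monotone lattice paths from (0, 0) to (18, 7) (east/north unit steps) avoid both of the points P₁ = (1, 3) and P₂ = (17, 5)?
Number of paths = 379594

Inclusion–exclusion. Total paths: C(25, 18) = 480700. Through P₁: C(4, 1)·C(21, 17) = 23940. Through P₂: C(22, 17)·C(3, 1) = 79002. Since P₁ is strictly southwest of P₂, a monotone path through both must visit P₁ then P₂; paths through both = C(4, 1)·C(18, 16)·C(3, 1) = 1836. Avoid both = 480700 − 23940 − 79002 + 1836 = 379594.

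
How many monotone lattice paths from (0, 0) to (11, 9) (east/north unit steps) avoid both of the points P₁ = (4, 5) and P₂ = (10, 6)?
Number of paths = 97876

Inclusion–exclusion. Total paths: C(20, 11) = 167960. Through P₁: C(9, 4)·C(11, 7) = 41580. Through P₂: C(16, 10)·C(4, 1) = 32032. Since P₁ is strictly southwest of P₂, a monotone path through both must visit P₁ then P₂; paths through both = C(9, 4)·C(7, 6)·C(4, 1) = 3528. Avoid both = 167960 − 41580 − 32032 + 3528 = 97876.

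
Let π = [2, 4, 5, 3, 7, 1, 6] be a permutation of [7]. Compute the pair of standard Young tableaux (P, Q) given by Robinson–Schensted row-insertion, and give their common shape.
P = [1, 3, 5, 6] / [2, 7] / [4];  Q = [1, 2, 3, 5] / [4, 7] / [6];  common shape = (4, 2, 1)

Row-insert the values π_1, π_2, … into P one at a time, bumping the leftmost entry strictly greater than the inserted value down to the next row. The recording tableau Q records, in position (i, j), the step at which that cell was added to P.
  Insert 2 (step 1): P = [2];  Q = [1]
  Insert 4 (step 2): P = [2, 4];  Q = [1, 2]
  Insert 5 (step 3): P = [2, 4, 5];  Q = [1, 2, 3]
  Insert 3 (step 4): P = [2, 3, 5] / [4];  Q = [1, 2, 3] / [4]
  Insert 7 (step 5): P = [2, 3, 5, 7] / [4];  Q = [1, 2, 3, 5] / [4]
  Insert 1 (step 6): P = [1, 3, 5, 7] / [2] / [4];  Q = [1, 2, 3, 5] / [4] / [6]
  Insert 6 (step 7): P = [1, 3, 5, 6] / [2, 7] / [4];  Q = [1, 2, 3, 5] / [4, 7] / [6]
Final shape: (4, 2, 1).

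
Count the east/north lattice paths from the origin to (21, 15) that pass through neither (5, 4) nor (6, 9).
Number of paths = 3694560054

Inclusion–exclusion. Total paths: C(36, 21) = 5567902560. Through P₁: C(9, 5)·C(27, 16) = 1642774770. Through P₂: C(15, 6)·C(21, 15) = 271591320. Since P₁ is strictly southwest of P₂, a monotone path through both must visit P₁ then P₂; paths through both = C(9, 5)·C(6, 1)·C(21, 15) = 41023584. Avoid both = 5567902560 − 1642774770 − 271591320 + 41023584 = 3694560054.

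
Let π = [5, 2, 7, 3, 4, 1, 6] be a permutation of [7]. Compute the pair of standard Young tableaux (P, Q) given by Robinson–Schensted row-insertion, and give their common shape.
P = [1, 3, 4, 6] / [2, 7] / [5];  Q = [1, 3, 5, 7] / [2, 4] / [6];  common shape = (4, 2, 1)

Row-insert the values π_1, π_2, … into P one at a time, bumping the leftmost entry strictly greater than the inserted value down to the next row. The recording tableau Q records, in position (i, j), the step at which that cell was added to P.
  Insert 5 (step 1): P = [5];  Q = [1]
  Insert 2 (step 2): P = [2] / [5];  Q = [1] / [2]
  Insert 7 (step 3): P = [2, 7] / [5];  Q = [1, 3] / [2]
  Insert 3 (step 4): P = [2, 3] / [5, 7];  Q = [1, 3] / [2, 4]
  Insert 4 (step 5): P = [2, 3, 4] / [5, 7];  Q = [1, 3, 5] / [2, 4]
  Insert 1 (step 6): P = [1, 3, 4] / [2, 7] / [5];  Q = [1, 3, 5] / [2, 4] / [6]
  Insert 6 (step 7): P = [1, 3, 4, 6] / [2, 7] / [5];  Q = [1, 3, 5, 7] / [2, 4] / [6]
Final shape: (4, 2, 1).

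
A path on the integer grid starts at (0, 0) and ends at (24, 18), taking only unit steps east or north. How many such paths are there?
Number of paths = 353697121050

A monotone lattice path from (0, 0) to (24, 18) consists of 24 east steps and 18 north steps in some order, so it is determined by which 24 of the 42 steps are east. The count is C(42, 24) = 353697121050.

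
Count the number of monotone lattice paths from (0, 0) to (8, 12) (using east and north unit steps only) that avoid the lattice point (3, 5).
Number of paths = 81618

Total paths from (0, 0) to (8, 12): C(20, 8) = 125970. Paths through (3, 5): (paths (0, 0) → (3, 5)) × (paths (3, 5) → (8, 12)) = C(8, 3) · C(12, 5) = 56 · 792 = 44352. Avoidance count = 125970 − 44352 = 81618.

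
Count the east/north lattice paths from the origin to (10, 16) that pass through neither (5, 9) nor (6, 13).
Number of paths = 3126881

Inclusion–exclusion. Total paths: C(26, 10) = 5311735. Through P₁: C(14, 5)·C(12, 5) = 1585584. Through P₂: C(19, 6)·C(7, 4) = 949620. Since P₁ is strictly southwest of P₂, a monotone path through both must visit P₁ then P₂; paths through both = C(14, 5)·C(5, 1)·C(7, 4) = 350350. Avoid both = 5311735 − 1585584 − 949620 + 350350 = 3126881.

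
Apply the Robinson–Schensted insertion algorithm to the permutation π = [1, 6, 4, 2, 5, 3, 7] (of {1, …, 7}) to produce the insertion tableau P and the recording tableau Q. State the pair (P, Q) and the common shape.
P = [1, 2, 3, 7] / [4, 5] / [6];  Q = [1, 2, 5, 7] / [3, 6] / [4];  common shape = (4, 2, 1)

Row-insert the values π_1, π_2, … into P one at a time, bumping the leftmost entry strictly greater than the inserted value down to the next row. The recording tableau Q records, in position (i, j), the step at which that cell was added to P.
  Insert 1 (step 1): P = [1];  Q = [1]
  Insert 6 (step 2): P = [1, 6];  Q = [1, 2]
  Insert 4 (step 3): P = [1, 4] / [6];  Q = [1, 2] / [3]
  Insert 2 (step 4): P = [1, 2] / [4] / [6];  Q = [1, 2] / [3] / [4]
  Insert 5 (step 5): P = [1, 2, 5] / [4] / [6];  Q = [1, 2, 5] / [3] / [4]
  Insert 3 (step 6): P = [1, 2, 3] / [4, 5] / [6];  Q = [1, 2, 5] / [3, 6] / [4]
  Insert 7 (step 7): P = [1, 2, 3, 7] / [4, 5] / [6];  Q = [1, 2, 5, 7] / [3, 6] / [4]
Final shape: (4, 2, 1).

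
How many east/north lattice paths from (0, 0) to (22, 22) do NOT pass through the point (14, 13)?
Number of paths = 1616481690720

Total paths from (0, 0) to (22, 22): C(44, 22) = 2104098963720. Paths through (14, 13): (paths (0, 0) → (14, 13)) × (paths (14, 13) → (22, 22)) = C(27, 14) · C(17, 8) = 20058300 · 24310 = 487617273000. Avoidance count = 2104098963720 − 487617273000 = 1616481690720.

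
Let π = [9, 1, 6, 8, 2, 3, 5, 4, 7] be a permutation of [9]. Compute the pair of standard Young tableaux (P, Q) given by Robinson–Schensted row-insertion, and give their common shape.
P = [1, 2, 3, 4, 7] / [5, 8] / [6] / [9];  Q = [1, 3, 4, 7, 9] / [2, 6] / [5] / [8];  common shape = (5, 2, 1, 1)

Row-insert the values π_1, π_2, … into P one at a time, bumping the leftmost entry strictly greater than the inserted value down to the next row. The recording tableau Q records, in position (i, j), the step at which that cell was added to P.
  Insert 9 (step 1): P = [9];  Q = [1]
  Insert 1 (step 2): P = [1] / [9];  Q = [1] / [2]
  Insert 6 (step 3): P = [1, 6] / [9];  Q = [1, 3] / [2]
  Insert 8 (step 4): P = [1, 6, 8] / [9];  Q = [1, 3, 4] / [2]
  Insert 2 (step 5): P = [1, 2, 8] / [6] / [9];  Q = [1, 3, 4] / [2] / [5]
  Insert 3 (step 6): P = [1, 2, 3] / [6, 8] / [9];  Q = [1, 3, 4] / [2, 6] / [5]
  Insert 5 (step 7): P = [1, 2, 3, 5] / [6, 8] / [9];  Q = [1, 3, 4, 7] / [2, 6] / [5]
  Insert 4 (step 8): P = [1, 2, 3, 4] / [5, 8] / [6] / [9];  Q = [1, 3, 4, 7] / [2, 6] / [5] / [8]
  Insert 7 (step 9): P = [1, 2, 3, 4, 7] / [5, 8] / [6] / [9];  Q = [1, 3, 4, 7, 9] / [2, 6] / [5] / [8]
Final shape: (5, 2, 1, 1).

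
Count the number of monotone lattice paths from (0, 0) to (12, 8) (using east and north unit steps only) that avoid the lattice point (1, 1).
Number of paths = 62322

Total paths from (0, 0) to (12, 8): C(20, 12) = 125970. Paths through (1, 1): (paths (0, 0) → (1, 1)) × (paths (1, 1) → (12, 8)) = C(2, 1) · C(18, 11) = 2 · 31824 = 63648. Avoidance count = 125970 − 63648 = 62322.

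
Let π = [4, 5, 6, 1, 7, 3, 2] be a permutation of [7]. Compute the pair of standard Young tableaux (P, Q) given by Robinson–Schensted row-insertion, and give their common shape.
P = [1, 2, 6, 7] / [3, 5] / [4];  Q = [1, 2, 3, 5] / [4, 6] / [7];  common shape = (4, 2, 1)

Row-insert the values π_1, π_2, … into P one at a time, bumping the leftmost entry strictly greater than the inserted value down to the next row. The recording tableau Q records, in position (i, j), the step at which that cell was added to P.
  Insert 4 (step 1): P = [4];  Q = [1]
  Insert 5 (step 2): P = [4, 5];  Q = [1, 2]
  Insert 6 (step 3): P = [4, 5, 6];  Q = [1, 2, 3]
  Insert 1 (step 4): P = [1, 5, 6] / [4];  Q = [1, 2, 3] / [4]
  Insert 7 (step 5): P = [1, 5, 6, 7] / [4];  Q = [1, 2, 3, 5] / [4]
  Insert 3 (step 6): P = [1, 3, 6, 7] / [4, 5];  Q = [1, 2, 3, 5] / [4, 6]
  Insert 2 (step 7): P = [1, 2, 6, 7] / [3, 5] / [4];  Q = [1, 2, 3, 5] / [4, 6] / [7]
Final shape: (4, 2, 1).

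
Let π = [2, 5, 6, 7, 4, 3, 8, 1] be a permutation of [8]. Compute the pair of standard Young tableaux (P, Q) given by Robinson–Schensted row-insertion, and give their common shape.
P = [1, 3, 6, 7, 8] / [2] / [4] / [5];  Q = [1, 2, 3, 4, 7] / [5] / [6] / [8];  common shape = (5, 1, 1, 1)

Row-insert the values π_1, π_2, … into P one at a time, bumping the leftmost entry strictly greater than the inserted value down to the next row. The recording tableau Q records, in position (i, j), the step at which that cell was added to P.
  Insert 2 (step 1): P = [2];  Q = [1]
  Insert 5 (step 2): P = [2, 5];  Q = [1, 2]
  Insert 6 (step 3): P = [2, 5, 6];  Q = [1, 2, 3]
  Insert 7 (step 4): P = [2, 5, 6, 7];  Q = [1, 2, 3, 4]
  Insert 4 (step 5): P = [2, 4, 6, 7] / [5];  Q = [1, 2, 3, 4] / [5]
  Insert 3 (step 6): P = [2, 3, 6, 7] / [4] / [5];  Q = [1, 2, 3, 4] / [5] / [6]
  Insert 8 (step 7): P = [2, 3, 6, 7, 8] / [4] / [5];  Q = [1, 2, 3, 4, 7] / [5] / [6]
  Insert 1 (step 8): P = [1, 3, 6, 7, 8] / [2] / [4] / [5];  Q = [1, 2, 3, 4, 7] / [5] / [6] / [8]
Final shape: (5, 1, 1, 1).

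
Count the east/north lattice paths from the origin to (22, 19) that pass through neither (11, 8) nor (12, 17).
Number of paths = 187969461186

Inclusion–exclusion. Total paths: C(41, 22) = 244662670200. Through P₁: C(19, 11)·C(22, 11) = 53317961424. Through P₂: C(29, 12)·C(12, 10) = 3425131710. Since P₁ is strictly southwest of P₂, a monotone path through both must visit P₁ then P₂; paths through both = C(19, 11)·C(10, 1)·C(12, 10) = 49884120. Avoid both = 244662670200 − 53317961424 − 3425131710 + 49884120 = 187969461186.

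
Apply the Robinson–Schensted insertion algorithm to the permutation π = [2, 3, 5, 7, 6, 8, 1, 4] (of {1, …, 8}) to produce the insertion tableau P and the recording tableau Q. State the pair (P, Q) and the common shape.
P = [1, 3, 4, 6, 8] / [2, 5] / [7];  Q = [1, 2, 3, 4, 6] / [5, 8] / [7];  common shape = (5, 2, 1)

Row-insert the values π_1, π_2, … into P one at a time, bumping the leftmost entry strictly greater than the inserted value down to the next row. The recording tableau Q records, in position (i, j), the step at which that cell was added to P.
  Insert 2 (step 1): P = [2];  Q = [1]
  Insert 3 (step 2): P = [2, 3];  Q = [1, 2]
  Insert 5 (step 3): P = [2, 3, 5];  Q = [1, 2, 3]
  Insert 7 (step 4): P = [2, 3, 5, 7];  Q = [1, 2, 3, 4]
  Insert 6 (step 5): P = [2, 3, 5, 6] / [7];  Q = [1, 2, 3, 4] / [5]
  Insert 8 (step 6): P = [2, 3, 5, 6, 8] / [7];  Q = [1, 2, 3, 4, 6] / [5]
  Insert 1 (step 7): P = [1, 3, 5, 6, 8] / [2] / [7];  Q = [1, 2, 3, 4, 6] / [5] / [7]
  Insert 4 (step 8): P = [1, 3, 4, 6, 8] / [2, 5] / [7];  Q = [1, 2, 3, 4, 6] / [5, 8] / [7]
Final shape: (5, 2, 1).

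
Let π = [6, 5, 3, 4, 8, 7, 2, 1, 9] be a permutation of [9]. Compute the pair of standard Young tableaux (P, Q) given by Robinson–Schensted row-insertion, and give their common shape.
P = [1, 4, 7, 9] / [2, 8] / [3] / [5] / [6];  Q = [1, 4, 5, 9] / [2, 6] / [3] / [7] / [8];  common shape = (4, 2, 1, 1, 1)

Row-insert the values π_1, π_2, … into P one at a time, bumping the leftmost entry strictly greater than the inserted value down to the next row. The recording tableau Q records, in position (i, j), the step at which that cell was added to P.
  Insert 6 (step 1): P = [6];  Q = [1]
  Insert 5 (step 2): P = [5] / [6];  Q = [1] / [2]
  Insert 3 (step 3): P = [3] / [5] / [6];  Q = [1] / [2] / [3]
  Insert 4 (step 4): P = [3, 4] / [5] / [6];  Q = [1, 4] / [2] / [3]
  Insert 8 (step 5): P = [3, 4, 8] / [5] / [6];  Q = [1, 4, 5] / [2] / [3]
  Insert 7 (step 6): P = [3, 4, 7] / [5, 8] / [6];  Q = [1, 4, 5] / [2, 6] / [3]
  Insert 2 (step 7): P = [2, 4, 7] / [3, 8] / [5] / [6];  Q = [1, 4, 5] / [2, 6] / [3] / [7]
  Insert 1 (step 8): P = [1, 4, 7] / [2, 8] / [3] / [5] / [6];  Q = [1, 4, 5] / [2, 6] / [3] / [7] / [8]
  Insert 9 (step 9): P = [1, 4, 7, 9] / [2, 8] / [3] / [5] / [6];  Q = [1, 4, 5, 9] / [2, 6] / [3] / [7] / [8]
Final shape: (4, 2, 1, 1, 1).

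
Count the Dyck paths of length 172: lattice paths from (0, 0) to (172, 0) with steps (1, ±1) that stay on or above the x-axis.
C_86 = 4180080073556524734514695828170907458428751314320

These Dyck paths are counted by the Catalan number C_n = (1/(n + 1)) · C(2n, n). For n = 86: C_86 = (1/87) · C(172, 86) = 363666966399417651902778537050868948883301364345840/87 = 4180080073556524734514695828170907458428751314320.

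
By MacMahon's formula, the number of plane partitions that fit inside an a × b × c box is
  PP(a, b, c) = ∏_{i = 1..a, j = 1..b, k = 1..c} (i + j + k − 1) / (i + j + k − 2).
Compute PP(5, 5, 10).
PP(5, 5, 10) = 9095857138368

Evaluate the triple product over i = 1..5, j = 1..5, k = 1..10. The factors are (2/1) · (3/2) · (4/3) · (5/4) · (6/5) · (7/6) · (8/7) · (9/8) · … (250 factors total). The numerators and denominators telescope so the product is an integer; carrying out the multiplication exactly gives PP(5, 5, 10) = 9095857138368.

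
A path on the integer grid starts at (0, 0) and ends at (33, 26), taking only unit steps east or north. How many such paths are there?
Number of paths = 39602161018878633

A monotone lattice path from (0, 0) to (33, 26) consists of 33 east steps and 26 north steps in some order, so it is determined by which 33 of the 59 steps are east. The count is C(59, 33) = 39602161018878633.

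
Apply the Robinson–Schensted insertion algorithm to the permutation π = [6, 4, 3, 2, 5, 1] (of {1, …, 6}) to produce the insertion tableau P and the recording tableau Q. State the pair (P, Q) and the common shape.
P = [1, 5] / [2] / [3] / [4] / [6];  Q = [1, 5] / [2] / [3] / [4] / [6];  common shape = (2, 1, 1, 1, 1)

Row-insert the values π_1, π_2, … into P one at a time, bumping the leftmost entry strictly greater than the inserted value down to the next row. The recording tableau Q records, in position (i, j), the step at which that cell was added to P.
  Insert 6 (step 1): P = [6];  Q = [1]
  Insert 4 (step 2): P = [4] / [6];  Q = [1] / [2]
  Insert 3 (step 3): P = [3] / [4] / [6];  Q = [1] / [2] / [3]
  Insert 2 (step 4): P = [2] / [3] / [4] / [6];  Q = [1] / [2] / [3] / [4]
  Insert 5 (step 5): P = [2, 5] / [3] / [4] / [6];  Q = [1, 5] / [2] / [3] / [4]
  Insert 1 (step 6): P = [1, 5] / [2] / [3] / [4] / [6];  Q = [1, 5] / [2] / [3] / [4] / [6]
Final shape: (2, 1, 1, 1, 1).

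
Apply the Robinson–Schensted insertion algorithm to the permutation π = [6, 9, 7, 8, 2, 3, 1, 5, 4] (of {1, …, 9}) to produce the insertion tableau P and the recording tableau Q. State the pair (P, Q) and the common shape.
P = [1, 3, 4] / [2, 5, 8] / [6, 7] / [9];  Q = [1, 2, 4] / [3, 6, 8] / [5, 9] / [7];  common shape = (3, 3, 2, 1)

Row-insert the values π_1, π_2, … into P one at a time, bumping the leftmost entry strictly greater than the inserted value down to the next row. The recording tableau Q records, in position (i, j), the step at which that cell was added to P.
  Insert 6 (step 1): P = [6];  Q = [1]
  Insert 9 (step 2): P = [6, 9];  Q = [1, 2]
  Insert 7 (step 3): P = [6, 7] / [9];  Q = [1, 2] / [3]
  Insert 8 (step 4): P = [6, 7, 8] / [9];  Q = [1, 2, 4] / [3]
  Insert 2 (step 5): P = [2, 7, 8] / [6] / [9];  Q = [1, 2, 4] / [3] / [5]
  Insert 3 (step 6): P = [2, 3, 8] / [6, 7] / [9];  Q = [1, 2, 4] / [3, 6] / [5]
  Insert 1 (step 7): P = [1, 3, 8] / [2, 7] / [6] / [9];  Q = [1, 2, 4] / [3, 6] / [5] / [7]
  Insert 5 (step 8): P = [1, 3, 5] / [2, 7, 8] / [6] / [9];  Q = [1, 2, 4] / [3, 6, 8] / [5] / [7]
  Insert 4 (step 9): P = [1, 3, 4] / [2, 5, 8] / [6, 7] / [9];  Q = [1, 2, 4] / [3, 6, 8] / [5, 9] / [7]
Final shape: (3, 3, 2, 1).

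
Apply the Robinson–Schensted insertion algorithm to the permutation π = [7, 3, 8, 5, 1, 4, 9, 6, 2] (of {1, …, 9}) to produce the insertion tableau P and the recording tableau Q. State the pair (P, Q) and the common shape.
P = [1, 2, 6] / [3, 4, 9] / [5, 8] / [7];  Q = [1, 3, 7] / [2, 4, 8] / [5, 6] / [9];  common shape = (3, 3, 2, 1)

Row-insert the values π_1, π_2, … into P one at a time, bumping the leftmost entry strictly greater than the inserted value down to the next row. The recording tableau Q records, in position (i, j), the step at which that cell was added to P.
  Insert 7 (step 1): P = [7];  Q = [1]
  Insert 3 (step 2): P = [3] / [7];  Q = [1] / [2]
  Insert 8 (step 3): P = [3, 8] / [7];  Q = [1, 3] / [2]
  Insert 5 (step 4): P = [3, 5] / [7, 8];  Q = [1, 3] / [2, 4]
  Insert 1 (step 5): P = [1, 5] / [3, 8] / [7];  Q = [1, 3] / [2, 4] / [5]
  Insert 4 (step 6): P = [1, 4] / [3, 5] / [7, 8];  Q = [1, 3] / [2, 4] / [5, 6]
  Insert 9 (step 7): P = [1, 4, 9] / [3, 5] / [7, 8];  Q = [1, 3, 7] / [2, 4] / [5, 6]
  Insert 6 (step 8): P = [1, 4, 6] / [3, 5, 9] / [7, 8];  Q = [1, 3, 7] / [2, 4, 8] / [5, 6]
  Insert 2 (step 9): P = [1, 2, 6] / [3, 4, 9] / [5, 8] / [7];  Q = [1, 3, 7] / [2, 4, 8] / [5, 6] / [9]
Final shape: (3, 3, 2, 1).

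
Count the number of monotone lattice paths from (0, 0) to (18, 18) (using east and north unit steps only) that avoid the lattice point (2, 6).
Number of paths = 8223326160

Total paths from (0, 0) to (18, 18): C(36, 18) = 9075135300. Paths through (2, 6): (paths (0, 0) → (2, 6)) × (paths (2, 6) → (18, 18)) = C(8, 2) · C(28, 16) = 28 · 30421755 = 851809140. Avoidance count = 9075135300 − 851809140 = 8223326160.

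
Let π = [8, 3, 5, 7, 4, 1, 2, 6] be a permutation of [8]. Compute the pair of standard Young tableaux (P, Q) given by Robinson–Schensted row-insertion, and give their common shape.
P = [1, 2, 6] / [3, 4, 7] / [5] / [8];  Q = [1, 3, 4] / [2, 7, 8] / [5] / [6];  common shape = (3, 3, 1, 1)

Row-insert the values π_1, π_2, … into P one at a time, bumping the leftmost entry strictly greater than the inserted value down to the next row. The recording tableau Q records, in position (i, j), the step at which that cell was added to P.
  Insert 8 (step 1): P = [8];  Q = [1]
  Insert 3 (step 2): P = [3] / [8];  Q = [1] / [2]
  Insert 5 (step 3): P = [3, 5] / [8];  Q = [1, 3] / [2]
  Insert 7 (step 4): P = [3, 5, 7] / [8];  Q = [1, 3, 4] / [2]
  Insert 4 (step 5): P = [3, 4, 7] / [5] / [8];  Q = [1, 3, 4] / [2] / [5]
  Insert 1 (step 6): P = [1, 4, 7] / [3] / [5] / [8];  Q = [1, 3, 4] / [2] / [5] / [6]
  Insert 2 (step 7): P = [1, 2, 7] / [3, 4] / [5] / [8];  Q = [1, 3, 4] / [2, 7] / [5] / [6]
  Insert 6 (step 8): P = [1, 2, 6] / [3, 4, 7] / [5] / [8];  Q = [1, 3, 4] / [2, 7, 8] / [5] / [6]
Final shape: (3, 3, 1, 1).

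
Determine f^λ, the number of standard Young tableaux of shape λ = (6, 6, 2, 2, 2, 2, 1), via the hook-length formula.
# SYT of shape (6, 6, 2, 2, 2, 2, 1) = 172830840

Hook-length formula: f^λ = n! / Π hook(c), product over all cells c of the Young diagram. For λ = (6, 6, 2, 2, 2, 2, 1), n = 21 boxes. Hook lengths by row (left-to-right, top-to-bottom): [12, 10, 5, 4, 3, 2]; [11, 9, 4, 3, 2, 1]; [6, 4]; [5, 3]; [4, 2]; [3, 1]; [1]. Product of hooks = 295612416000. So f^λ = 21! / 295612416000 = 51090942171709440000 / 295612416000 = 172830840.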